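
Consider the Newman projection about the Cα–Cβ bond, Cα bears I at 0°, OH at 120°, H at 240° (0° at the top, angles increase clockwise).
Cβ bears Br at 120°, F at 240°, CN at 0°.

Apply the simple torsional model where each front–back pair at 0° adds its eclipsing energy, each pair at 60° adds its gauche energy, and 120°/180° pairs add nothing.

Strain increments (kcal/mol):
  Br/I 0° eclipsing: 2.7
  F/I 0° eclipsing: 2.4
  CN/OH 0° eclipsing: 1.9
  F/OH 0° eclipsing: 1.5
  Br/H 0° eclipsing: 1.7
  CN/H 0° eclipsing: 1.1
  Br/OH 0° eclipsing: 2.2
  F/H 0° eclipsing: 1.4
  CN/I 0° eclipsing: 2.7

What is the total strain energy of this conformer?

This conformer (eclipsed): I–CN eclipsed, OH–Br eclipsed, H–F eclipsed; 2.7 + 2.2 + 1.4 = 6.3 kcal/mol.

6.3 kcal/mol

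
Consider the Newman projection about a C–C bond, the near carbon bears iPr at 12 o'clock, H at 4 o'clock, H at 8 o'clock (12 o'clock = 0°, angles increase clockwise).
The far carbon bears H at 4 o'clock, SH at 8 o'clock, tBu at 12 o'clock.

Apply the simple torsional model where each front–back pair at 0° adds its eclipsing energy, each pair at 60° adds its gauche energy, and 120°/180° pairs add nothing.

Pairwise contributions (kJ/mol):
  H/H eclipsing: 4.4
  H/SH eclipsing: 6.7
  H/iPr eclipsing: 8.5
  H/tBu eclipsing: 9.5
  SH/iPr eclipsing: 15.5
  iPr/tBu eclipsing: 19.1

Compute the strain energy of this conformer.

30.2 kJ/mol

This conformer (eclipsed): iPr(0°)/tBu(0°) eclipsed 19.1; H(120°)/H(120°) eclipsed 4.4; H(240°)/SH(240°) eclipsed 6.7 → 30.2 kJ/mol.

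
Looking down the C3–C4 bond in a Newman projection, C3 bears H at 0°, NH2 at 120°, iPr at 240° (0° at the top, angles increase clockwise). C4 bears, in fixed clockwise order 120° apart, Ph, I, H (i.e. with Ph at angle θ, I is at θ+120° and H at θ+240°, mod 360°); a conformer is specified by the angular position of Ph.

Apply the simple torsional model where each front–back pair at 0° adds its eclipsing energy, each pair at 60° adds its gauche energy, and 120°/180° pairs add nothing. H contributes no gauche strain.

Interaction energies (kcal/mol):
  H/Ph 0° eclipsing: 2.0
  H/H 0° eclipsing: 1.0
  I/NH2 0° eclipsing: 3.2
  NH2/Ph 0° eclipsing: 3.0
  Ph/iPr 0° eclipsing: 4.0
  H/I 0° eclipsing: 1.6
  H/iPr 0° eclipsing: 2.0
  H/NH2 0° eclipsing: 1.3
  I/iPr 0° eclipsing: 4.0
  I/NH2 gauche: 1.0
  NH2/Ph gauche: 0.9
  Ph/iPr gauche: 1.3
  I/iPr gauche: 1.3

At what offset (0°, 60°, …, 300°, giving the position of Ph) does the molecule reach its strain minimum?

300°

Ph at 0° (eclipsed): H(0°)/Ph(0°) eclipsed 2.0; NH2(120°)/I(120°) eclipsed 3.2; iPr(240°)/H(240°) eclipsed 2.0 → 7.2 kcal/mol.
Ph at 60° (staggered): NH2(120°)/Ph(60°) gauche 0.9; NH2(120°)/I(180°) gauche 1.0; iPr(240°)/I(180°) gauche 1.3 → 3.2 kcal/mol.
Ph at 120° (eclipsed): H(0°)/H(0°) eclipsed 1.0; NH2(120°)/Ph(120°) eclipsed 3.0; iPr(240°)/I(240°) eclipsed 4.0 → 8.0 kcal/mol.
Ph at 180° (staggered): NH2(120°)/Ph(180°) gauche 0.9; iPr(240°)/Ph(180°) gauche 1.3; iPr(240°)/I(300°) gauche 1.3 → 3.5 kcal/mol.
Ph at 240° (eclipsed): H(0°)/I(0°) eclipsed 1.6; NH2(120°)/H(120°) eclipsed 1.3; iPr(240°)/Ph(240°) eclipsed 4.0 → 6.9 kcal/mol.
Ph at 300° (staggered): NH2(120°)/I(60°) gauche 1.0; iPr(240°)/Ph(300°) gauche 1.3 → 2.3 kcal/mol.
The minimum (2.3 kcal/mol) occurs with Ph at 300°.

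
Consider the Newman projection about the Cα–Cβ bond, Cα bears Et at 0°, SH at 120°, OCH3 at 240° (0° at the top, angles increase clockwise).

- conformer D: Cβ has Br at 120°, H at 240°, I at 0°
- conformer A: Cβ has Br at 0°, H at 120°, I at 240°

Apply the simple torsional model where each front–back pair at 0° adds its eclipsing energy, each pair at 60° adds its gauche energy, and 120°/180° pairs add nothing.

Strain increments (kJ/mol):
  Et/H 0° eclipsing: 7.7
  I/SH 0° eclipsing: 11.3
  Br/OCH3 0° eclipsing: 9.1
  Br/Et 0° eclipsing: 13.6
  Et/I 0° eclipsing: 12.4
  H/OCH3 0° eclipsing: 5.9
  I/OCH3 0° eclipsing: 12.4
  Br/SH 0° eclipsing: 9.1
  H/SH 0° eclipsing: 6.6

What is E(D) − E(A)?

-5.2 kJ/mol

D (eclipsed): Et(0°)/I(0°) eclipsed 12.4; SH(120°)/Br(120°) eclipsed 9.1; OCH3(240°)/H(240°) eclipsed 5.9 → 27.4 kJ/mol.
A (eclipsed): Et(0°)/Br(0°) eclipsed 13.6; SH(120°)/H(120°) eclipsed 6.6; OCH3(240°)/I(240°) eclipsed 12.4 → 32.6 kJ/mol.
E(D) − E(A) = 27.4 − 32.6 = -5.2 kJ/mol.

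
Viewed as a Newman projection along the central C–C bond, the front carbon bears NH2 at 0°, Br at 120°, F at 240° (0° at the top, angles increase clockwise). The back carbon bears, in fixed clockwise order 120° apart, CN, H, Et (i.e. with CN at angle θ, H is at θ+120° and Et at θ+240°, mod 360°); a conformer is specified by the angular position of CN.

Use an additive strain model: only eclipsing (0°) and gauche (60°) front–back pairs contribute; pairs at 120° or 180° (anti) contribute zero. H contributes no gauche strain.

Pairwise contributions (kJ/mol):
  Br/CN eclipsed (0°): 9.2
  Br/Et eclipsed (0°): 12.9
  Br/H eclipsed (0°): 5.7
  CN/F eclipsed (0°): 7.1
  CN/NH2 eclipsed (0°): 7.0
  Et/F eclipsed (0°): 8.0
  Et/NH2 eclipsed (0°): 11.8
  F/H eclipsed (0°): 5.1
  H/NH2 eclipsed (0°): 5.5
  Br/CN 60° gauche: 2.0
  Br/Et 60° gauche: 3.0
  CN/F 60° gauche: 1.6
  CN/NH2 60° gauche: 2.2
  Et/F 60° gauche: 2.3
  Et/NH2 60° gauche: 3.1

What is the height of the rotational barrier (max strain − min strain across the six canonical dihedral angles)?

CN at 0° (eclipsed): NH2–CN eclipsed, Br–H eclipsed, F–Et eclipsed; 7.0 + 5.7 + 8.0 = 20.7 kJ/mol.
CN at 60° (staggered): NH2–CN gauche, NH2–Et gauche, Br–CN gauche, F–Et gauche; 2.2 + 3.1 + 2.0 + 2.3 = 9.6 kJ/mol.
CN at 120° (eclipsed): NH2–Et eclipsed, Br–CN eclipsed, F–H eclipsed; 11.8 + 9.2 + 5.1 = 26.1 kJ/mol.
CN at 180° (staggered): NH2–Et gauche, Br–CN gauche, Br–Et gauche, F–CN gauche; 3.1 + 2.0 + 3.0 + 1.6 = 9.7 kJ/mol.
CN at 240° (eclipsed): NH2–H eclipsed, Br–Et eclipsed, F–CN eclipsed; 5.5 + 12.9 + 7.1 = 25.5 kJ/mol.
CN at 300° (staggered): NH2–CN gauche, Br–Et gauche, F–CN gauche, F–Et gauche; 2.2 + 3.0 + 1.6 + 2.3 = 9.1 kJ/mol.
Max at 120° (26.1 kJ/mol), min at 300° (9.1 kJ/mol); barrier = 17.0 kJ/mol.

17.0 kJ/mol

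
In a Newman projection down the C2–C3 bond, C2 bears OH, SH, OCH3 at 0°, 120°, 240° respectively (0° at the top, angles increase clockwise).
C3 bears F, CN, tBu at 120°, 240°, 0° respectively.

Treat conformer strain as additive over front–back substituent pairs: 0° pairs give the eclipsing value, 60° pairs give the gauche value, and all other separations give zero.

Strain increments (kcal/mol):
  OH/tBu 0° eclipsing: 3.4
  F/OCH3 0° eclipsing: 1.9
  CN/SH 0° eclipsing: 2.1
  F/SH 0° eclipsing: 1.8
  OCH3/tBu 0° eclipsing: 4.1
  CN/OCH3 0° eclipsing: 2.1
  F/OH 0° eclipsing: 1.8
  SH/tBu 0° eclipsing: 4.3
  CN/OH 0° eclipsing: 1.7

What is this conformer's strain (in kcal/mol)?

7.3 kcal/mol

This conformer (eclipsed): OH–tBu eclipsed, SH–F eclipsed, OCH3–CN eclipsed; 3.4 + 1.8 + 2.1 = 7.3 kcal/mol.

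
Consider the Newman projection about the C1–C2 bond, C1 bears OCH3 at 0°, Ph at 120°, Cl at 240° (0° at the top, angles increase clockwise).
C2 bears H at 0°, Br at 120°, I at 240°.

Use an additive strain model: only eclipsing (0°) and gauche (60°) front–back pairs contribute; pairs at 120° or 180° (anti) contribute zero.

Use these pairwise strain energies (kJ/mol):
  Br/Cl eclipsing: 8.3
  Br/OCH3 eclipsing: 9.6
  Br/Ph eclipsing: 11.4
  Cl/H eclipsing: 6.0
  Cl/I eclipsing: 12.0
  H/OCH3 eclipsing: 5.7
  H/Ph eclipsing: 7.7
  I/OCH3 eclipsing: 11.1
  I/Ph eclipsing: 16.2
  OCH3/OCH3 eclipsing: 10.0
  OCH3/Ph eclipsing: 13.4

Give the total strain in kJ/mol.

This conformer is eclipsed. OCH3 at 0° is eclipsed with H at 0° (5.7); Ph at 120° is eclipsed with Br at 120° (11.4); Cl at 240° is eclipsed with I at 240° (12.0). Total 29.1 kJ/mol.

29.1 kJ/mol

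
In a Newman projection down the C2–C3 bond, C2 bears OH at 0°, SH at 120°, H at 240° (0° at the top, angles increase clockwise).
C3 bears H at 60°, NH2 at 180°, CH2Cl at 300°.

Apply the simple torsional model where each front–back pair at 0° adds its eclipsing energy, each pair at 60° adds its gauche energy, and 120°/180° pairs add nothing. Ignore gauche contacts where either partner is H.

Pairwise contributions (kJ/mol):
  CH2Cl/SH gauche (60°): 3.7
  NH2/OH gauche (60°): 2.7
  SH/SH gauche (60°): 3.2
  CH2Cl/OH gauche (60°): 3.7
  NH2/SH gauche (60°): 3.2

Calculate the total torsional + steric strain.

6.9 kJ/mol

This conformer (staggered): OH(0°)/CH2Cl(300°) gauche 3.7; SH(120°)/NH2(180°) gauche 3.2 → 6.9 kJ/mol.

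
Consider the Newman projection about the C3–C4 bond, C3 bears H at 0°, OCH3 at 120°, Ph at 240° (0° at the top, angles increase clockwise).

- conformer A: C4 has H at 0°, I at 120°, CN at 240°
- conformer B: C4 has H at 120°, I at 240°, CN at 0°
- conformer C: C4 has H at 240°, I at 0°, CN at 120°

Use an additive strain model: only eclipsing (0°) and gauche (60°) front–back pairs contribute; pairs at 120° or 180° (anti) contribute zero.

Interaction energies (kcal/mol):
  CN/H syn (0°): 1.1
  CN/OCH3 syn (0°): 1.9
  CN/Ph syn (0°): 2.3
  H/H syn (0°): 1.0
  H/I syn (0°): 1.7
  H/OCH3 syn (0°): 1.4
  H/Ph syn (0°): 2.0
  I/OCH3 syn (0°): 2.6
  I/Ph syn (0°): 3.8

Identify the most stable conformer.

A is eclipsed. H at 0° is eclipsed with H at 0° (1.0); OCH3 at 120° is eclipsed with I at 120° (2.6); Ph at 240° is eclipsed with CN at 240° (2.3). Total 5.9 kcal/mol.
B is eclipsed. H at 0° is eclipsed with CN at 0° (1.1); OCH3 at 120° is eclipsed with H at 120° (1.4); Ph at 240° is eclipsed with I at 240° (3.8). Total 6.3 kcal/mol.
C is eclipsed. H at 0° is eclipsed with I at 0° (1.7); OCH3 at 120° is eclipsed with CN at 120° (1.9); Ph at 240° is eclipsed with H at 240° (2.0). Total 5.6 kcal/mol.
C has the lowest total (5.6 kcal/mol).

C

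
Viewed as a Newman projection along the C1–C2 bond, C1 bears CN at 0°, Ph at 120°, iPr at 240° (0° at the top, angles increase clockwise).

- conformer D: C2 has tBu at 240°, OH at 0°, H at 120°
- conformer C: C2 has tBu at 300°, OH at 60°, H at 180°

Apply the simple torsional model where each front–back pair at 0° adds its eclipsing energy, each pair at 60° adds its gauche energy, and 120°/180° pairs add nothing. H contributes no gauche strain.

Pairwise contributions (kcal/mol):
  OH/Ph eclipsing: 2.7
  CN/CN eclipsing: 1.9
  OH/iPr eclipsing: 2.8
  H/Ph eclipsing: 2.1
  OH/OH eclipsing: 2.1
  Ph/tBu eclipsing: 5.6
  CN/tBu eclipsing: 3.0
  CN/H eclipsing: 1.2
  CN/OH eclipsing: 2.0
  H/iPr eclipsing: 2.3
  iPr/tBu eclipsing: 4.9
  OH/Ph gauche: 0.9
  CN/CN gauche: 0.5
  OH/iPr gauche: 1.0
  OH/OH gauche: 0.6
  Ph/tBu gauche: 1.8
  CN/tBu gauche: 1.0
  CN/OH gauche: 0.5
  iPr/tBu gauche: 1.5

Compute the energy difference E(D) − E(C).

D is eclipsed. CN at 0° is eclipsed with OH at 0° (2.0); Ph at 120° is eclipsed with H at 120° (2.1); iPr at 240° is eclipsed with tBu at 240° (4.9). Total 9.0 kcal/mol.
C is staggered. CN at 0° is gauche with tBu at 300° (1.0); CN at 0° is gauche with OH at 60° (0.5); Ph at 120° is gauche with OH at 60° (0.9); iPr at 240° is gauche with tBu at 300° (1.5). Total 3.9 kcal/mol.
E(D) − E(C) = 9.0 − 3.9 = +5.1 kcal/mol.

+5.1 kcal/mol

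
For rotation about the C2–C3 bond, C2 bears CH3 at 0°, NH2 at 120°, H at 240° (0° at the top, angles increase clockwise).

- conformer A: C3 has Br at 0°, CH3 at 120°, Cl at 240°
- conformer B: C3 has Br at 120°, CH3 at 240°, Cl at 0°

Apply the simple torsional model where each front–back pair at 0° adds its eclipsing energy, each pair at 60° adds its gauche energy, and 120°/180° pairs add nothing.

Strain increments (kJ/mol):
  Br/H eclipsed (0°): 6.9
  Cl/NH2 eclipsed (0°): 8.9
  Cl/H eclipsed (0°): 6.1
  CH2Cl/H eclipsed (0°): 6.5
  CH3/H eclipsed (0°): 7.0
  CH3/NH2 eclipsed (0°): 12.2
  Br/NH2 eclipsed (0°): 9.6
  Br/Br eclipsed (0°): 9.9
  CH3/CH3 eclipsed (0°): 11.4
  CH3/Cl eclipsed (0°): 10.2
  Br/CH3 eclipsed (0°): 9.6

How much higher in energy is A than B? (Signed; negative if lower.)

A (eclipsed): CH3(0°)/Br(0°) eclipsed 9.6; NH2(120°)/CH3(120°) eclipsed 12.2; H(240°)/Cl(240°) eclipsed 6.1 → 27.9 kJ/mol.
B (eclipsed): CH3(0°)/Cl(0°) eclipsed 10.2; NH2(120°)/Br(120°) eclipsed 9.6; H(240°)/CH3(240°) eclipsed 7.0 → 26.8 kJ/mol.
E(A) − E(B) = 27.9 − 26.8 = +1.1 kJ/mol.

+1.1 kJ/mol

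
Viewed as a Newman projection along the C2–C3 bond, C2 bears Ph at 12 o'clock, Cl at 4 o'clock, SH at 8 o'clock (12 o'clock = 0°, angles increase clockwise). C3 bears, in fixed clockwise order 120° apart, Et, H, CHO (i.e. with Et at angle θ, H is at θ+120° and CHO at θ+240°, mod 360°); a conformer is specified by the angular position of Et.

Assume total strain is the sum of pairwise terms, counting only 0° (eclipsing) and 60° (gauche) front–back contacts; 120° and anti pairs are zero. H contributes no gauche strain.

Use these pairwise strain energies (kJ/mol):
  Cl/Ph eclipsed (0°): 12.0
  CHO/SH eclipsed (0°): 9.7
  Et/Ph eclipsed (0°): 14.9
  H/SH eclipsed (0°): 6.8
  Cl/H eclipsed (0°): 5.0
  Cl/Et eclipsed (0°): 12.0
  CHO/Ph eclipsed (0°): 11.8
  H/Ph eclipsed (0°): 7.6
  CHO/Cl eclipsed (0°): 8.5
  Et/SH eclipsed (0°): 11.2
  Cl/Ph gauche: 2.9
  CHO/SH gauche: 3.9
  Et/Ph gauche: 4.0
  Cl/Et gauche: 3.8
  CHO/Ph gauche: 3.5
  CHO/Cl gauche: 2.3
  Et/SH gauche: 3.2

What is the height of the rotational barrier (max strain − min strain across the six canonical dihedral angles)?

Et at 0° (eclipsed): Ph(0°)/Et(0°) eclipsed 14.9; Cl(120°)/H(120°) eclipsed 5.0; SH(240°)/CHO(240°) eclipsed 9.7 → 29.6 kJ/mol.
Et at 60° (staggered): Ph(0°)/Et(60°) gauche 4.0; Ph(0°)/CHO(300°) gauche 3.5; Cl(120°)/Et(60°) gauche 3.8; SH(240°)/CHO(300°) gauche 3.9 → 15.2 kJ/mol.
Et at 120° (eclipsed): Ph(0°)/CHO(0°) eclipsed 11.8; Cl(120°)/Et(120°) eclipsed 12.0; SH(240°)/H(240°) eclipsed 6.8 → 30.6 kJ/mol.
Et at 180° (staggered): Ph(0°)/CHO(60°) gauche 3.5; Cl(120°)/Et(180°) gauche 3.8; Cl(120°)/CHO(60°) gauche 2.3; SH(240°)/Et(180°) gauche 3.2 → 12.8 kJ/mol.
Et at 240° (eclipsed): Ph(0°)/H(0°) eclipsed 7.6; Cl(120°)/CHO(120°) eclipsed 8.5; SH(240°)/Et(240°) eclipsed 11.2 → 27.3 kJ/mol.
Et at 300° (staggered): Ph(0°)/Et(300°) gauche 4.0; Cl(120°)/CHO(180°) gauche 2.3; SH(240°)/Et(300°) gauche 3.2; SH(240°)/CHO(180°) gauche 3.9 → 13.4 kJ/mol.
Max at 120° (30.6 kJ/mol), min at 180° (12.8 kJ/mol); barrier = 17.8 kJ/mol.

17.8 kJ/mol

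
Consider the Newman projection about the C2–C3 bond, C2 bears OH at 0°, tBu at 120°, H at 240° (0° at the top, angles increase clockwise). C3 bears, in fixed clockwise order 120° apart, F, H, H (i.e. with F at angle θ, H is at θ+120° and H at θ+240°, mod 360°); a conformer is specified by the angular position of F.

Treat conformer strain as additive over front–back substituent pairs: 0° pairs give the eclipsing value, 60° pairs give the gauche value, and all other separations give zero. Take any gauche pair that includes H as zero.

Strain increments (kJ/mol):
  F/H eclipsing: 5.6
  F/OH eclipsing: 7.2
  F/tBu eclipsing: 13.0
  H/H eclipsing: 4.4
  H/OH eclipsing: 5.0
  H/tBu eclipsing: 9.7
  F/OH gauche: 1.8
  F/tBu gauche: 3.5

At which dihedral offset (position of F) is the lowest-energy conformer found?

F at 0° (eclipsed): OH(0°)/F(0°) eclipsed 7.2; tBu(120°)/H(120°) eclipsed 9.7; H(240°)/H(240°) eclipsed 4.4 → 21.3 kJ/mol.
F at 60° (staggered): OH(0°)/F(60°) gauche 1.8; tBu(120°)/F(60°) gauche 3.5 → 5.3 kJ/mol.
F at 120° (eclipsed): OH(0°)/H(0°) eclipsed 5.0; tBu(120°)/F(120°) eclipsed 13.0; H(240°)/H(240°) eclipsed 4.4 → 22.4 kJ/mol.
F at 180° (staggered): tBu(120°)/F(180°) gauche 3.5 → 3.5 kJ/mol.
F at 240° (eclipsed): OH(0°)/H(0°) eclipsed 5.0; tBu(120°)/H(120°) eclipsed 9.7; H(240°)/F(240°) eclipsed 5.6 → 20.3 kJ/mol.
F at 300° (staggered): OH(0°)/F(300°) gauche 1.8 → 1.8 kJ/mol.
The minimum (1.8 kJ/mol) occurs with F at 300°.

300°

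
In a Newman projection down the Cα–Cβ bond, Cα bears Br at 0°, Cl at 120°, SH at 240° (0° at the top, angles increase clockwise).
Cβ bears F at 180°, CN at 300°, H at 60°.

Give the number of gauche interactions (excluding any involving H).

4

Non-H gauche pairs: Br(0°)/CN(300°); Cl(120°)/F(180°); SH(240°)/F(180°); SH(240°)/CN(300°) — 4 interactions.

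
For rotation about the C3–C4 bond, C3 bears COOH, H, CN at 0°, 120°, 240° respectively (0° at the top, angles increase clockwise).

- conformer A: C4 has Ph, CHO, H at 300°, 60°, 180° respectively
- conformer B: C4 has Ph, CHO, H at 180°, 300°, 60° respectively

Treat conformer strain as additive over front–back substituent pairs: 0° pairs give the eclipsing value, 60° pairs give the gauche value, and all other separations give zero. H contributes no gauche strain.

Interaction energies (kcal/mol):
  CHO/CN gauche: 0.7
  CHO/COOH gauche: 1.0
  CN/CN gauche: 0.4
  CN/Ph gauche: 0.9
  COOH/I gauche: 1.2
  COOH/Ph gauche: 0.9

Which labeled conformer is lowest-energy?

A (staggered): COOH(0°)/Ph(300°) gauche 0.9; COOH(0°)/CHO(60°) gauche 1.0; CN(240°)/Ph(300°) gauche 0.9 → 2.8 kcal/mol.
B (staggered): COOH(0°)/CHO(300°) gauche 1.0; CN(240°)/Ph(180°) gauche 0.9; CN(240°)/CHO(300°) gauche 0.7 → 2.6 kcal/mol.
B has the lowest total (2.6 kcal/mol).

B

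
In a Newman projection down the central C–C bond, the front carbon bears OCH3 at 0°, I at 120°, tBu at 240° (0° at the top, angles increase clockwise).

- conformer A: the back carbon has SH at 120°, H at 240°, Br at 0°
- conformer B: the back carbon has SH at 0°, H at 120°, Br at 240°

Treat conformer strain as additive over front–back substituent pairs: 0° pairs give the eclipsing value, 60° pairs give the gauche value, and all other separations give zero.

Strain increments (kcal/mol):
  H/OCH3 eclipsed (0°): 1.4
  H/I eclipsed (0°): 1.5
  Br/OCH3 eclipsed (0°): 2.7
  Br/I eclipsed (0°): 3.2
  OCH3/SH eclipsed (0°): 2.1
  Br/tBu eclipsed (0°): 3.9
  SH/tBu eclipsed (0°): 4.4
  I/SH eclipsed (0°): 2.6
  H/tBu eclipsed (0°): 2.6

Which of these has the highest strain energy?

A is eclipsed. OCH3 at 0° is eclipsed with Br at 0° (2.7); I at 120° is eclipsed with SH at 120° (2.6); tBu at 240° is eclipsed with H at 240° (2.6). Total 7.9 kcal/mol.
B is eclipsed. OCH3 at 0° is eclipsed with SH at 0° (2.1); I at 120° is eclipsed with H at 120° (1.5); tBu at 240° is eclipsed with Br at 240° (3.9). Total 7.5 kcal/mol.
A has the highest total (7.9 kcal/mol).

A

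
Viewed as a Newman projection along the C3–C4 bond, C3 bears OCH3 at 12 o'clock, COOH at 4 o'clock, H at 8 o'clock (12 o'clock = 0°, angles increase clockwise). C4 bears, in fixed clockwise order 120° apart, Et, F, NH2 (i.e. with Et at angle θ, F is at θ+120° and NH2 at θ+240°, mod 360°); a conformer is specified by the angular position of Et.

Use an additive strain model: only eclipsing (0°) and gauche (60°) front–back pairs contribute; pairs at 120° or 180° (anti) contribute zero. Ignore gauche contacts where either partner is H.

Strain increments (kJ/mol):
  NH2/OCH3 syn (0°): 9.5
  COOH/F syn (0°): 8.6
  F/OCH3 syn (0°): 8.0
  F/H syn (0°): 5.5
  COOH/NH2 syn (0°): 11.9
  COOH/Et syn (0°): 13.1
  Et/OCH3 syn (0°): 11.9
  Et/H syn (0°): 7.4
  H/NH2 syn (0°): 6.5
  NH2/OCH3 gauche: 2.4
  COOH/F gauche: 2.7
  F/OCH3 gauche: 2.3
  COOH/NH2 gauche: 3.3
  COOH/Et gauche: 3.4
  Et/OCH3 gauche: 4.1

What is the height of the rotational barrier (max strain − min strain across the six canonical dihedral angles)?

Et at 0° (eclipsed): OCH3(0°)/Et(0°) eclipsed 11.9; COOH(120°)/F(120°) eclipsed 8.6; H(240°)/NH2(240°) eclipsed 6.5 → 27.0 kJ/mol.
Et at 60° (staggered): OCH3(0°)/Et(60°) gauche 4.1; OCH3(0°)/NH2(300°) gauche 2.4; COOH(120°)/Et(60°) gauche 3.4; COOH(120°)/F(180°) gauche 2.7 → 12.6 kJ/mol.
Et at 120° (eclipsed): OCH3(0°)/NH2(0°) eclipsed 9.5; COOH(120°)/Et(120°) eclipsed 13.1; H(240°)/F(240°) eclipsed 5.5 → 28.1 kJ/mol.
Et at 180° (staggered): OCH3(0°)/F(300°) gauche 2.3; OCH3(0°)/NH2(60°) gauche 2.4; COOH(120°)/Et(180°) gauche 3.4; COOH(120°)/NH2(60°) gauche 3.3 → 11.4 kJ/mol.
Et at 240° (eclipsed): OCH3(0°)/F(0°) eclipsed 8.0; COOH(120°)/NH2(120°) eclipsed 11.9; H(240°)/Et(240°) eclipsed 7.4 → 27.3 kJ/mol.
Et at 300° (staggered): OCH3(0°)/Et(300°) gauche 4.1; OCH3(0°)/F(60°) gauche 2.3; COOH(120°)/F(60°) gauche 2.7; COOH(120°)/NH2(180°) gauche 3.3 → 12.4 kJ/mol.
Max at 120° (28.1 kJ/mol), min at 180° (11.4 kJ/mol); barrier = 16.7 kJ/mol.

16.7 kJ/mol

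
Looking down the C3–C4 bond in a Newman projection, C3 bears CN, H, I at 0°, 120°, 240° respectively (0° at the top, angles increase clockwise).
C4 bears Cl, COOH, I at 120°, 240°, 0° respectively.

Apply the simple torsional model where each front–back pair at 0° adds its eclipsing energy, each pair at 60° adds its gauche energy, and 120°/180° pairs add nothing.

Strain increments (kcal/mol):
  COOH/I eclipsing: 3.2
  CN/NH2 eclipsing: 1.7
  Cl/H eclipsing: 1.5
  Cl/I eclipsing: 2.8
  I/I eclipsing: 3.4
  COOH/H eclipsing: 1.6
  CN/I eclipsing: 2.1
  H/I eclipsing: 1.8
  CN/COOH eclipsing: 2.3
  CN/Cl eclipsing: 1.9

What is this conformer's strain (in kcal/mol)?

This conformer (eclipsed): CN(0°)/I(0°) eclipsed 2.1; H(120°)/Cl(120°) eclipsed 1.5; I(240°)/COOH(240°) eclipsed 3.2 → 6.8 kcal/mol.

6.8 kcal/mol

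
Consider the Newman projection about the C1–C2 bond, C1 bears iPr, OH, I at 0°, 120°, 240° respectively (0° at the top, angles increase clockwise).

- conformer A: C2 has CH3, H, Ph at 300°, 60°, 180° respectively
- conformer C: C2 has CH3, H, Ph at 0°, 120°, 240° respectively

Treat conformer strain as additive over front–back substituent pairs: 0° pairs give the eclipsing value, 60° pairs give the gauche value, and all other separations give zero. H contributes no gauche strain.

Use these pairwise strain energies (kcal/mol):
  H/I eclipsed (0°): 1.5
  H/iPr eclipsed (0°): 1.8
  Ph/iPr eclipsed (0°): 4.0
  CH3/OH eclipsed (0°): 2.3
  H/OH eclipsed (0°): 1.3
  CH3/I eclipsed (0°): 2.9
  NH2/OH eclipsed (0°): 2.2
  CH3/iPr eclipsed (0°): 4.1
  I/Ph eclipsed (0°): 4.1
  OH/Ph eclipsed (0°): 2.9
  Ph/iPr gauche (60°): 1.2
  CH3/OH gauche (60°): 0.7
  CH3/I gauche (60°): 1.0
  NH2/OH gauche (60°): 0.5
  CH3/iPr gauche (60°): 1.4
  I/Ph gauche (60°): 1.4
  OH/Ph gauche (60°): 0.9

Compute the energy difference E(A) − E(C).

A (staggered): iPr–CH3 gauche, OH–Ph gauche, I–CH3 gauche, I–Ph gauche; 1.4 + 0.9 + 1.0 + 1.4 = 4.7 kcal/mol.
C (eclipsed): iPr–CH3 eclipsed, OH–H eclipsed, I–Ph eclipsed; 4.1 + 1.3 + 4.1 = 9.5 kcal/mol.
E(A) − E(C) = 4.7 − 9.5 = -4.8 kcal/mol.

-4.8 kcal/mol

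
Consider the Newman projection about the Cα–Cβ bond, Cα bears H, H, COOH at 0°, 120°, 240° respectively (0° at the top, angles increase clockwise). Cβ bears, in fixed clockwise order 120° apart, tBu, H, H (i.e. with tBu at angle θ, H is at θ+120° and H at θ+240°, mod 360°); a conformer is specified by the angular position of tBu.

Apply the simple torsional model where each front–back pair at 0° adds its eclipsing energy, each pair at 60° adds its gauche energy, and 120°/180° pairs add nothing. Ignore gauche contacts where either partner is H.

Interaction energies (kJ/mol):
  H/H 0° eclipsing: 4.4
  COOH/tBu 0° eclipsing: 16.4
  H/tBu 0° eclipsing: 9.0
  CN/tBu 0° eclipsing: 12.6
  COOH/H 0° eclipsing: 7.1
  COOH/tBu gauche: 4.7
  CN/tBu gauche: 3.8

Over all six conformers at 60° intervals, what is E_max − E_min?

25.2 kJ/mol

tBu at 0° (eclipsed): H(0°)/tBu(0°) eclipsed 9.0; H(120°)/H(120°) eclipsed 4.4; COOH(240°)/H(240°) eclipsed 7.1 → 20.5 kJ/mol.
tBu at 60° (staggered): no non-H gauche contacts → 0.0 kJ/mol.
tBu at 120° (eclipsed): H(0°)/H(0°) eclipsed 4.4; H(120°)/tBu(120°) eclipsed 9.0; COOH(240°)/H(240°) eclipsed 7.1 → 20.5 kJ/mol.
tBu at 180° (staggered): COOH(240°)/tBu(180°) gauche 4.7 → 4.7 kJ/mol.
tBu at 240° (eclipsed): H(0°)/H(0°) eclipsed 4.4; H(120°)/H(120°) eclipsed 4.4; COOH(240°)/tBu(240°) eclipsed 16.4 → 25.2 kJ/mol.
tBu at 300° (staggered): COOH(240°)/tBu(300°) gauche 4.7 → 4.7 kJ/mol.
Max at 240° (25.2 kJ/mol), min at 60° (0.0 kJ/mol); barrier = 25.2 kJ/mol.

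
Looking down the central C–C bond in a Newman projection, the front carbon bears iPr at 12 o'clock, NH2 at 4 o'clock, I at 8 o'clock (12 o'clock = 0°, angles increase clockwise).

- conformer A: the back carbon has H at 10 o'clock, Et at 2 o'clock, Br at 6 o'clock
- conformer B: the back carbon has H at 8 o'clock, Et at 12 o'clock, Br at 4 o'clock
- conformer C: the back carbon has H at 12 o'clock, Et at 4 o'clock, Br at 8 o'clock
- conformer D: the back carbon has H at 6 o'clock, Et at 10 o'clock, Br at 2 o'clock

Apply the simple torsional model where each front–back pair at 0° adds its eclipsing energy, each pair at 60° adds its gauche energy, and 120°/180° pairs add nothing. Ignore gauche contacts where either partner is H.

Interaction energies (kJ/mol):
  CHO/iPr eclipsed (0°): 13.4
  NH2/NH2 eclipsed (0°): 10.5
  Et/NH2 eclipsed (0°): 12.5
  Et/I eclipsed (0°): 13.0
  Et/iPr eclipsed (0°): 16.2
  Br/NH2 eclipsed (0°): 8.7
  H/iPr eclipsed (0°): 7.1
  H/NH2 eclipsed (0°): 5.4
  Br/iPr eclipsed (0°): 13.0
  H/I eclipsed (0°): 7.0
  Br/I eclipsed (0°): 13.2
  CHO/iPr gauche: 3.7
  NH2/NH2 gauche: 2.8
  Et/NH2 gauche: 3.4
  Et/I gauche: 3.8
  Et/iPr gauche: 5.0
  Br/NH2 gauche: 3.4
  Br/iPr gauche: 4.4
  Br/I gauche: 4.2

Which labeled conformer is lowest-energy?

A

A (staggered): iPr(0°)/Et(60°) gauche 5.0; NH2(120°)/Et(60°) gauche 3.4; NH2(120°)/Br(180°) gauche 3.4; I(240°)/Br(180°) gauche 4.2 → 16.0 kJ/mol.
B (eclipsed): iPr(0°)/Et(0°) eclipsed 16.2; NH2(120°)/Br(120°) eclipsed 8.7; I(240°)/H(240°) eclipsed 7.0 → 31.9 kJ/mol.
C (eclipsed): iPr(0°)/H(0°) eclipsed 7.1; NH2(120°)/Et(120°) eclipsed 12.5; I(240°)/Br(240°) eclipsed 13.2 → 32.8 kJ/mol.
D (staggered): iPr(0°)/Et(300°) gauche 5.0; iPr(0°)/Br(60°) gauche 4.4; NH2(120°)/Br(60°) gauche 3.4; I(240°)/Et(300°) gauche 3.8 → 16.6 kJ/mol.
A has the lowest total (16.0 kJ/mol).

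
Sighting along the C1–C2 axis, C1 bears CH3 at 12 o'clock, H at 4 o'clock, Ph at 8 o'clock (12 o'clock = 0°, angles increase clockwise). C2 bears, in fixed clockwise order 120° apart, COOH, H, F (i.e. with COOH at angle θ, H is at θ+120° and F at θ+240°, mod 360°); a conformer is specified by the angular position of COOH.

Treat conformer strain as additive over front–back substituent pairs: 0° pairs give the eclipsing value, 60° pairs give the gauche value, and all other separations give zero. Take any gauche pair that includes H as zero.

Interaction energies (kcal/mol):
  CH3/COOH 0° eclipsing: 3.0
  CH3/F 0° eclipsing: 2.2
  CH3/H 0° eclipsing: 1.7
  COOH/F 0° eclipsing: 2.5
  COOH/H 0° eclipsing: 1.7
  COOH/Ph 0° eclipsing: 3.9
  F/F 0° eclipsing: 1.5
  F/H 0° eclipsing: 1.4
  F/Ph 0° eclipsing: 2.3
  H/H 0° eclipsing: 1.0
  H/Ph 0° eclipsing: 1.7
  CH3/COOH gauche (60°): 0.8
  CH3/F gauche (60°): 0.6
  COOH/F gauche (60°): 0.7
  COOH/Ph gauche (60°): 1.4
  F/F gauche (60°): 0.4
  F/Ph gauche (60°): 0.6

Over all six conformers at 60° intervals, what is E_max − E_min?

5.0 kcal/mol

COOH at 0° (eclipsed): CH3–COOH eclipsed, H–H eclipsed, Ph–F eclipsed; 3.0 + 1.0 + 2.3 = 6.3 kcal/mol.
COOH at 60° (staggered): CH3–COOH gauche, CH3–F gauche, Ph–F gauche; 0.8 + 0.6 + 0.6 = 2.0 kcal/mol.
COOH at 120° (eclipsed): CH3–F eclipsed, H–COOH eclipsed, Ph–H eclipsed; 2.2 + 1.7 + 1.7 = 5.6 kcal/mol.
COOH at 180° (staggered): CH3–F gauche, Ph–COOH gauche; 0.6 + 1.4 = 2.0 kcal/mol.
COOH at 240° (eclipsed): CH3–H eclipsed, H–F eclipsed, Ph–COOH eclipsed; 1.7 + 1.4 + 3.9 = 7.0 kcal/mol.
COOH at 300° (staggered): CH3–COOH gauche, Ph–COOH gauche, Ph–F gauche; 0.8 + 1.4 + 0.6 = 2.8 kcal/mol.
Max at 240° (7.0 kcal/mol), min at 60° (2.0 kcal/mol); barrier = 5.0 kcal/mol.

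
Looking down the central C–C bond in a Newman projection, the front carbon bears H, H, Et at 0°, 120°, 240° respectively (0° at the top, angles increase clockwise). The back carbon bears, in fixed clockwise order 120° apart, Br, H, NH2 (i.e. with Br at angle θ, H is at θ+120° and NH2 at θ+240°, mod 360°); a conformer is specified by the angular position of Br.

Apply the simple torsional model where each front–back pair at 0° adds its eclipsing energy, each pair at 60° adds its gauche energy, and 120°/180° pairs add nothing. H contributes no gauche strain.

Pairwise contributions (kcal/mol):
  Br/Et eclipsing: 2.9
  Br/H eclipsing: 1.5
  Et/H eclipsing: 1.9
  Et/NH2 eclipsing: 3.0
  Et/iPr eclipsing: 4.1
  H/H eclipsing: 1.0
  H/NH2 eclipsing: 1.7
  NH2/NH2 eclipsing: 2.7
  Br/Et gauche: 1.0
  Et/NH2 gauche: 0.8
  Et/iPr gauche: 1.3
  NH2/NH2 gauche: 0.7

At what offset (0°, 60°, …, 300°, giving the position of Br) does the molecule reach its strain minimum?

Br at 0° (eclipsed): H–Br eclipsed, H–H eclipsed, Et–NH2 eclipsed; 1.5 + 1.0 + 3.0 = 5.5 kcal/mol.
Br at 60° (staggered): Et–NH2 gauche; 0.8 = 0.8 kcal/mol.
Br at 120° (eclipsed): H–NH2 eclipsed, H–Br eclipsed, Et–H eclipsed; 1.7 + 1.5 + 1.9 = 5.1 kcal/mol.
Br at 180° (staggered): Et–Br gauche; 1.0 = 1.0 kcal/mol.
Br at 240° (eclipsed): H–H eclipsed, H–NH2 eclipsed, Et–Br eclipsed; 1.0 + 1.7 + 2.9 = 5.6 kcal/mol.
Br at 300° (staggered): Et–Br gauche, Et–NH2 gauche; 1.0 + 0.8 = 1.8 kcal/mol.
The minimum (0.8 kcal/mol) occurs with Br at 60°.

60°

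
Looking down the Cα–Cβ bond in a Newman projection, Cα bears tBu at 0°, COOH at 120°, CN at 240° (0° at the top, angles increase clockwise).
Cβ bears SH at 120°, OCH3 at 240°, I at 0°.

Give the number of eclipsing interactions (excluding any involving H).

3

Non-H eclipsing pairs: tBu(0°)/I(0°); COOH(120°)/SH(120°); CN(240°)/OCH3(240°) — 3 interactions.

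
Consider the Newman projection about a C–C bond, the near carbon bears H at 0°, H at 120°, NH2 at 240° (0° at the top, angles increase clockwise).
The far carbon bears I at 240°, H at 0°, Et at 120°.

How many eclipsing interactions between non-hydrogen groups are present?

1

Non-H eclipsing pairs: NH2(240°)/I(240°) — 1 interaction.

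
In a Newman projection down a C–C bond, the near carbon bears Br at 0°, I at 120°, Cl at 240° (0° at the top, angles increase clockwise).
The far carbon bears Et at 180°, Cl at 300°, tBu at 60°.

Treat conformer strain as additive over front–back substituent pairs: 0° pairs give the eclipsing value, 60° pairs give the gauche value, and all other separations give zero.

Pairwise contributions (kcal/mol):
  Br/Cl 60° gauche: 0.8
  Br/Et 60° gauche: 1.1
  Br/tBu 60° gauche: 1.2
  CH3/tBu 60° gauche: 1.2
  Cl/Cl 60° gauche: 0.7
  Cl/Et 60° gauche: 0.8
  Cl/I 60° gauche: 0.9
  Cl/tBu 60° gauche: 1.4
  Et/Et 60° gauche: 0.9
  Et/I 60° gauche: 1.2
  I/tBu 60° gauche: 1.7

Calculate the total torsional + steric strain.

This conformer is staggered. Br at 0° is gauche with Cl at 300° (0.8); Br at 0° is gauche with tBu at 60° (1.2); I at 120° is gauche with Et at 180° (1.2); I at 120° is gauche with tBu at 60° (1.7); Cl at 240° is gauche with Et at 180° (0.8); Cl at 240° is gauche with Cl at 300° (0.7). Total 6.4 kcal/mol.

6.4 kcal/mol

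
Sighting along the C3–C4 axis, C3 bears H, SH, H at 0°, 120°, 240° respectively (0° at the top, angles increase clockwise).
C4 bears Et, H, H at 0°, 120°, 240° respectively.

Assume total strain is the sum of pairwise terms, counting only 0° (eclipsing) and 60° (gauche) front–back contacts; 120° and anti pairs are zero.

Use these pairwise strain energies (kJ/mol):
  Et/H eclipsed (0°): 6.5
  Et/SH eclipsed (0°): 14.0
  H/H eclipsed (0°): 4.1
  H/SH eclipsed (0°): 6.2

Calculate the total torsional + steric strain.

16.8 kJ/mol

This conformer is eclipsed. H at 0° is eclipsed with Et at 0° (6.5); SH at 120° is eclipsed with H at 120° (6.2); H at 240° is eclipsed with H at 240° (4.1). Total 16.8 kJ/mol.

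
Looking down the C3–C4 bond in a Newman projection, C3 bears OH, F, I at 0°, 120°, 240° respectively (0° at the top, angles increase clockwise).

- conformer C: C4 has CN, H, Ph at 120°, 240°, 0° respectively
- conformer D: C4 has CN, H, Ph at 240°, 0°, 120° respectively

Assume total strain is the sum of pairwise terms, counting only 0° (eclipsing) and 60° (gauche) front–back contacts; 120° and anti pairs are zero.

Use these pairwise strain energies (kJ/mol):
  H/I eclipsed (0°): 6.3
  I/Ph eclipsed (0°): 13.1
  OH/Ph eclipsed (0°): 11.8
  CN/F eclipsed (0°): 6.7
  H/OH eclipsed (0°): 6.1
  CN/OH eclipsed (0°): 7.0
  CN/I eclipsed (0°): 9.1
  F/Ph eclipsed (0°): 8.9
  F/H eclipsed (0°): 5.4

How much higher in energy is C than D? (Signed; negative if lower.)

+0.7 kJ/mol

C (eclipsed): OH(0°)/Ph(0°) eclipsed 11.8; F(120°)/CN(120°) eclipsed 6.7; I(240°)/H(240°) eclipsed 6.3 → 24.8 kJ/mol.
D (eclipsed): OH(0°)/H(0°) eclipsed 6.1; F(120°)/Ph(120°) eclipsed 8.9; I(240°)/CN(240°) eclipsed 9.1 → 24.1 kJ/mol.
E(C) − E(D) = 24.8 − 24.1 = +0.7 kJ/mol.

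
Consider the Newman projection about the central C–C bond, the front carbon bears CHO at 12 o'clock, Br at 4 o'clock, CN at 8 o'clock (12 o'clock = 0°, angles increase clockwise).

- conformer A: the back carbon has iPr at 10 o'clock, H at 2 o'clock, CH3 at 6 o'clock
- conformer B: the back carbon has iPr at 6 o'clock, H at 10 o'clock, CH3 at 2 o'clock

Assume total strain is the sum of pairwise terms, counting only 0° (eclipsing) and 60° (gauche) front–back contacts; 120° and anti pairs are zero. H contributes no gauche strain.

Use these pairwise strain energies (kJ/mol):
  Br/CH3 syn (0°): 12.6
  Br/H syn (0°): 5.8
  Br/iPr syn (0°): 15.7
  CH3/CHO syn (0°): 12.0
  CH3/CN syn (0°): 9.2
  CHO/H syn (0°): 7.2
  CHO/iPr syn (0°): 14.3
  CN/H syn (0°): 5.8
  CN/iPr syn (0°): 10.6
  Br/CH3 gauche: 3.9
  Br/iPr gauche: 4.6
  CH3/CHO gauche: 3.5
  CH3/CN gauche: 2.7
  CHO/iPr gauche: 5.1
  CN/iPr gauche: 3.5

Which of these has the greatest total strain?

B

A is staggered. CHO at 0° is gauche with iPr at 300° (5.1); Br at 120° is gauche with CH3 at 180° (3.9); CN at 240° is gauche with iPr at 300° (3.5); CN at 240° is gauche with CH3 at 180° (2.7). Total 15.2 kJ/mol.
B is staggered. CHO at 0° is gauche with CH3 at 60° (3.5); Br at 120° is gauche with iPr at 180° (4.6); Br at 120° is gauche with CH3 at 60° (3.9); CN at 240° is gauche with iPr at 180° (3.5). Total 15.5 kJ/mol.
B has the highest total (15.5 kJ/mol).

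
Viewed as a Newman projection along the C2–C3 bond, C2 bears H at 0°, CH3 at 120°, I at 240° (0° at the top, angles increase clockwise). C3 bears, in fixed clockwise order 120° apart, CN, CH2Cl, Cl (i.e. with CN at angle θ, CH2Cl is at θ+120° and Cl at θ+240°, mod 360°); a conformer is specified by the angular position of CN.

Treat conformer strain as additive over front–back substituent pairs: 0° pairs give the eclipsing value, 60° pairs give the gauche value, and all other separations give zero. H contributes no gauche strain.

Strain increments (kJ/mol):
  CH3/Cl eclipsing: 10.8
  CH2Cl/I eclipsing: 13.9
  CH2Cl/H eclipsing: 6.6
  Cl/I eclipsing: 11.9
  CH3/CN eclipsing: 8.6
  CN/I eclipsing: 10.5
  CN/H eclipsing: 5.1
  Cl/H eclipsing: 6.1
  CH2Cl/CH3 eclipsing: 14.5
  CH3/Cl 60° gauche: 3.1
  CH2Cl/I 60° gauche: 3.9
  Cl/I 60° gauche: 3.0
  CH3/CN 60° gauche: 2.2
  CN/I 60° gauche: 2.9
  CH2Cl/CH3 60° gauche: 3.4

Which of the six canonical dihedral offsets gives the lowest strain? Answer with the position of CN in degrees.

180°

CN at 0° (eclipsed): H(0°)/CN(0°) eclipsed 5.1; CH3(120°)/CH2Cl(120°) eclipsed 14.5; I(240°)/Cl(240°) eclipsed 11.9 → 31.5 kJ/mol.
CN at 60° (staggered): CH3(120°)/CN(60°) gauche 2.2; CH3(120°)/CH2Cl(180°) gauche 3.4; I(240°)/CH2Cl(180°) gauche 3.9; I(240°)/Cl(300°) gauche 3.0 → 12.5 kJ/mol.
CN at 120° (eclipsed): H(0°)/Cl(0°) eclipsed 6.1; CH3(120°)/CN(120°) eclipsed 8.6; I(240°)/CH2Cl(240°) eclipsed 13.9 → 28.6 kJ/mol.
CN at 180° (staggered): CH3(120°)/CN(180°) gauche 2.2; CH3(120°)/Cl(60°) gauche 3.1; I(240°)/CN(180°) gauche 2.9; I(240°)/CH2Cl(300°) gauche 3.9 → 12.1 kJ/mol.
CN at 240° (eclipsed): H(0°)/CH2Cl(0°) eclipsed 6.6; CH3(120°)/Cl(120°) eclipsed 10.8; I(240°)/CN(240°) eclipsed 10.5 → 27.9 kJ/mol.
CN at 300° (staggered): CH3(120°)/CH2Cl(60°) gauche 3.4; CH3(120°)/Cl(180°) gauche 3.1; I(240°)/CN(300°) gauche 2.9; I(240°)/Cl(180°) gauche 3.0 → 12.4 kJ/mol.
The minimum (12.1 kJ/mol) occurs with CN at 180°.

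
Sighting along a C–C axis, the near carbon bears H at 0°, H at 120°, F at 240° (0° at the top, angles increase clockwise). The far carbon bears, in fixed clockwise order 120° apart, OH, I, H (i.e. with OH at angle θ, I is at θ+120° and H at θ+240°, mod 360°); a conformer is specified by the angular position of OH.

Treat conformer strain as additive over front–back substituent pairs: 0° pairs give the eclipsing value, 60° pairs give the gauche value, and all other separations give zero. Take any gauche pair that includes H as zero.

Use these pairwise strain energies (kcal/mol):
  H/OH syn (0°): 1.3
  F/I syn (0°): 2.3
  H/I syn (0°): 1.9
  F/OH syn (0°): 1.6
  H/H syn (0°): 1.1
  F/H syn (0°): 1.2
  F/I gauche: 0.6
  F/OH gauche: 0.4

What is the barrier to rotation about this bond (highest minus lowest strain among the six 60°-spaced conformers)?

4.3 kcal/mol

OH at 0° (eclipsed): H–OH eclipsed, H–I eclipsed, F–H eclipsed; 1.3 + 1.9 + 1.2 = 4.4 kcal/mol.
OH at 60° (staggered): F–I gauche; 0.6 = 0.6 kcal/mol.
OH at 120° (eclipsed): H–H eclipsed, H–OH eclipsed, F–I eclipsed; 1.1 + 1.3 + 2.3 = 4.7 kcal/mol.
OH at 180° (staggered): F–OH gauche, F–I gauche; 0.4 + 0.6 = 1.0 kcal/mol.
OH at 240° (eclipsed): H–I eclipsed, H–H eclipsed, F–OH eclipsed; 1.9 + 1.1 + 1.6 = 4.6 kcal/mol.
OH at 300° (staggered): F–OH gauche; 0.4 = 0.4 kcal/mol.
Max at 120° (4.7 kcal/mol), min at 300° (0.4 kcal/mol); barrier = 4.3 kcal/mol.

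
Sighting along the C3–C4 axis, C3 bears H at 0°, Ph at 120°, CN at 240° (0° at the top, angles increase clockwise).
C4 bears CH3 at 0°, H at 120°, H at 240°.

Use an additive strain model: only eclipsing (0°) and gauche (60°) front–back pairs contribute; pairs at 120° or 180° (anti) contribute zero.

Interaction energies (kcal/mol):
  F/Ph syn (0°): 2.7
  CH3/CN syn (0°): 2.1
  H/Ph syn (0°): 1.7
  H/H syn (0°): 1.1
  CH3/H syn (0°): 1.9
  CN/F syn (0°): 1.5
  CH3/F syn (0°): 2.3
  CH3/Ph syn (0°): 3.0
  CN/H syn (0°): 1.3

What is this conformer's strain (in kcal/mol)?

4.9 kcal/mol

This conformer (eclipsed): H(0°)/CH3(0°) eclipsed 1.9; Ph(120°)/H(120°) eclipsed 1.7; CN(240°)/H(240°) eclipsed 1.3 → 4.9 kcal/mol.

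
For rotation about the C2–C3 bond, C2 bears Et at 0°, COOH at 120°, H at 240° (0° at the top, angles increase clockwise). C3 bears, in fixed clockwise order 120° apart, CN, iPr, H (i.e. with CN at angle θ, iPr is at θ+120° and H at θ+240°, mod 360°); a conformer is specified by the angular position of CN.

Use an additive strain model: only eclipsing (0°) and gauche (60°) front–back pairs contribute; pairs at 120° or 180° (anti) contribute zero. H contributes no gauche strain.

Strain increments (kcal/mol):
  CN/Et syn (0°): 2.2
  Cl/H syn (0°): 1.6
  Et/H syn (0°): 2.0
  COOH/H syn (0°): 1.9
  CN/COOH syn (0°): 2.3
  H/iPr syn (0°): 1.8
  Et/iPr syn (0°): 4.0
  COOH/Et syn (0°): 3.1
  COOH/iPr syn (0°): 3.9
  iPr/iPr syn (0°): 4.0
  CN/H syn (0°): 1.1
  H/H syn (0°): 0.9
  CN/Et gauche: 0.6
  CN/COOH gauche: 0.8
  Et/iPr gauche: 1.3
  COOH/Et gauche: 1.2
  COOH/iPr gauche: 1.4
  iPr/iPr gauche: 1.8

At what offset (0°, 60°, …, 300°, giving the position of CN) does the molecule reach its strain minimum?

180°

CN at 0° (eclipsed): Et(0°)/CN(0°) eclipsed 2.2; COOH(120°)/iPr(120°) eclipsed 3.9; H(240°)/H(240°) eclipsed 0.9 → 7.0 kcal/mol.
CN at 60° (staggered): Et(0°)/CN(60°) gauche 0.6; COOH(120°)/CN(60°) gauche 0.8; COOH(120°)/iPr(180°) gauche 1.4 → 2.8 kcal/mol.
CN at 120° (eclipsed): Et(0°)/H(0°) eclipsed 2.0; COOH(120°)/CN(120°) eclipsed 2.3; H(240°)/iPr(240°) eclipsed 1.8 → 6.1 kcal/mol.
CN at 180° (staggered): Et(0°)/iPr(300°) gauche 1.3; COOH(120°)/CN(180°) gauche 0.8 → 2.1 kcal/mol.
CN at 240° (eclipsed): Et(0°)/iPr(0°) eclipsed 4.0; COOH(120°)/H(120°) eclipsed 1.9; H(240°)/CN(240°) eclipsed 1.1 → 7.0 kcal/mol.
CN at 300° (staggered): Et(0°)/CN(300°) gauche 0.6; Et(0°)/iPr(60°) gauche 1.3; COOH(120°)/iPr(60°) gauche 1.4 → 3.3 kcal/mol.
The minimum (2.1 kcal/mol) occurs with CN at 180°.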